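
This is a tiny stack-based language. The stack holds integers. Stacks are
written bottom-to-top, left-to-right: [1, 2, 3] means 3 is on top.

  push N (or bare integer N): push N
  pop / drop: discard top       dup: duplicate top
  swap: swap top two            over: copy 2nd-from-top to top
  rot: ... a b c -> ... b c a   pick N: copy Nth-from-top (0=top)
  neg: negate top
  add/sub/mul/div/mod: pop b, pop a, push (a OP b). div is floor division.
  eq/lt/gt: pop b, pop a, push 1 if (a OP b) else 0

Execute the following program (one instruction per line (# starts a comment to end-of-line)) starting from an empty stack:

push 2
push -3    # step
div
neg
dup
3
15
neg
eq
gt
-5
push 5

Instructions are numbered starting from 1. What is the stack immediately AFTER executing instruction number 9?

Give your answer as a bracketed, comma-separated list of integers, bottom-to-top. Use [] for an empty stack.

Answer: [1, 1, 0]

Derivation:
Step 1 ('push 2'): [2]
Step 2 ('push -3'): [2, -3]
Step 3 ('div'): [-1]
Step 4 ('neg'): [1]
Step 5 ('dup'): [1, 1]
Step 6 ('3'): [1, 1, 3]
Step 7 ('15'): [1, 1, 3, 15]
Step 8 ('neg'): [1, 1, 3, -15]
Step 9 ('eq'): [1, 1, 0]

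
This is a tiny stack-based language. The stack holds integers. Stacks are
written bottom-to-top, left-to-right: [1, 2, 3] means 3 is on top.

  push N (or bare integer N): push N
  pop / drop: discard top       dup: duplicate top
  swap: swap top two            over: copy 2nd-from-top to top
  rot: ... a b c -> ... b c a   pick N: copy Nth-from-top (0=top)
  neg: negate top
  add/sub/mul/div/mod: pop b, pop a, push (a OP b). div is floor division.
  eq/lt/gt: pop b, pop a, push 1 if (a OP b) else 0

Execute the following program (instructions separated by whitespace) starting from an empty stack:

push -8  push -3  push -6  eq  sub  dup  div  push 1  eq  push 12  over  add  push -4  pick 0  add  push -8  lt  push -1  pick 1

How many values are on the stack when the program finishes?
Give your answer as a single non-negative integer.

Answer: 5

Derivation:
After 'push -8': stack = [-8] (depth 1)
After 'push -3': stack = [-8, -3] (depth 2)
After 'push -6': stack = [-8, -3, -6] (depth 3)
After 'eq': stack = [-8, 0] (depth 2)
After 'sub': stack = [-8] (depth 1)
After 'dup': stack = [-8, -8] (depth 2)
After 'div': stack = [1] (depth 1)
After 'push 1': stack = [1, 1] (depth 2)
After 'eq': stack = [1] (depth 1)
After 'push 12': stack = [1, 12] (depth 2)
After 'over': stack = [1, 12, 1] (depth 3)
After 'add': stack = [1, 13] (depth 2)
After 'push -4': stack = [1, 13, -4] (depth 3)
After 'pick 0': stack = [1, 13, -4, -4] (depth 4)
After 'add': stack = [1, 13, -8] (depth 3)
After 'push -8': stack = [1, 13, -8, -8] (depth 4)
After 'lt': stack = [1, 13, 0] (depth 3)
After 'push -1': stack = [1, 13, 0, -1] (depth 4)
After 'pick 1': stack = [1, 13, 0, -1, 0] (depth 5)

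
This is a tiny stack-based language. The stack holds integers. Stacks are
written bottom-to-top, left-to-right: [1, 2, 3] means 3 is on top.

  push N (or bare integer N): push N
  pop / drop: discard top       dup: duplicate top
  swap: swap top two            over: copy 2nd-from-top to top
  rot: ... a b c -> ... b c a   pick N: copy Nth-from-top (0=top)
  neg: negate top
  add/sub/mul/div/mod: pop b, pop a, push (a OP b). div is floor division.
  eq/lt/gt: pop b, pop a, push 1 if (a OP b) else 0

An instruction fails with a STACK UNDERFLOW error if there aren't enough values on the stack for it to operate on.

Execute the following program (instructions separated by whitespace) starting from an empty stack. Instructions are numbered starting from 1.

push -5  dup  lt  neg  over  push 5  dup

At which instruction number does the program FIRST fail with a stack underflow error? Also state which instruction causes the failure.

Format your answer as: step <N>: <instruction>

Answer: step 5: over

Derivation:
Step 1 ('push -5'): stack = [-5], depth = 1
Step 2 ('dup'): stack = [-5, -5], depth = 2
Step 3 ('lt'): stack = [0], depth = 1
Step 4 ('neg'): stack = [0], depth = 1
Step 5 ('over'): needs 2 value(s) but depth is 1 — STACK UNDERFLOW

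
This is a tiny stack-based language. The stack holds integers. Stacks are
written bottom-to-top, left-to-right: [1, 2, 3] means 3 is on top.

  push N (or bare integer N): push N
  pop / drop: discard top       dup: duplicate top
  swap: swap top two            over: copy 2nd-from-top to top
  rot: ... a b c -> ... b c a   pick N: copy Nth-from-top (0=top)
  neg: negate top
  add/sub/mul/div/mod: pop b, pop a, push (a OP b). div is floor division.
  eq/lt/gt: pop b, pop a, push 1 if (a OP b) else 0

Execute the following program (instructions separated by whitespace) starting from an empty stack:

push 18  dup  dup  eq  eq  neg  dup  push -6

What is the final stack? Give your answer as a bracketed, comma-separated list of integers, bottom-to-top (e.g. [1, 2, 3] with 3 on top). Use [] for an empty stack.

Answer: [0, 0, -6]

Derivation:
After 'push 18': [18]
After 'dup': [18, 18]
After 'dup': [18, 18, 18]
After 'eq': [18, 1]
After 'eq': [0]
After 'neg': [0]
After 'dup': [0, 0]
After 'push -6': [0, 0, -6]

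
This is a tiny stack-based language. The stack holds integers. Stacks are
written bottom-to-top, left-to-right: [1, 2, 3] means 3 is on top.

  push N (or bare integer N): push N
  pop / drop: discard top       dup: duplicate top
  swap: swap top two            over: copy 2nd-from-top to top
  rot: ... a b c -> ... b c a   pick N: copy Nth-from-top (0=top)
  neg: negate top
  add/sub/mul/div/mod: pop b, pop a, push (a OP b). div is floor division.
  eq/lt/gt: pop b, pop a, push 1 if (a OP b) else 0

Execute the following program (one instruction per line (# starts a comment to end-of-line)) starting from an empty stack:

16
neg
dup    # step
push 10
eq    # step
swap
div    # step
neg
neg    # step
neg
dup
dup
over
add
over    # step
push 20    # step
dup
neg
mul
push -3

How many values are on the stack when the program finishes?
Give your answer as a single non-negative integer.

After 'push 16': stack = [16] (depth 1)
After 'neg': stack = [-16] (depth 1)
After 'dup': stack = [-16, -16] (depth 2)
After 'push 10': stack = [-16, -16, 10] (depth 3)
After 'eq': stack = [-16, 0] (depth 2)
After 'swap': stack = [0, -16] (depth 2)
After 'div': stack = [0] (depth 1)
After 'neg': stack = [0] (depth 1)
After 'neg': stack = [0] (depth 1)
After 'neg': stack = [0] (depth 1)
After 'dup': stack = [0, 0] (depth 2)
After 'dup': stack = [0, 0, 0] (depth 3)
After 'over': stack = [0, 0, 0, 0] (depth 4)
After 'add': stack = [0, 0, 0] (depth 3)
After 'over': stack = [0, 0, 0, 0] (depth 4)
After 'push 20': stack = [0, 0, 0, 0, 20] (depth 5)
After 'dup': stack = [0, 0, 0, 0, 20, 20] (depth 6)
After 'neg': stack = [0, 0, 0, 0, 20, -20] (depth 6)
After 'mul': stack = [0, 0, 0, 0, -400] (depth 5)
After 'push -3': stack = [0, 0, 0, 0, -400, -3] (depth 6)

Answer: 6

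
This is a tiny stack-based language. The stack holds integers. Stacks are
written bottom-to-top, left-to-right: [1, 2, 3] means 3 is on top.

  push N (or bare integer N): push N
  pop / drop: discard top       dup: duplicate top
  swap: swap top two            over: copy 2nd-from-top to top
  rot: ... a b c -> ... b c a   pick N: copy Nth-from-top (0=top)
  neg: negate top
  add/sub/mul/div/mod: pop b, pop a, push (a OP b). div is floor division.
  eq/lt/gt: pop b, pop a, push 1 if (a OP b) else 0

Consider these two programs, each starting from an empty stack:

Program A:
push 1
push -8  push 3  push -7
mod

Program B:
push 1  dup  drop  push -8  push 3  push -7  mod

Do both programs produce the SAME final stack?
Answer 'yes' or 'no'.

Answer: yes

Derivation:
Program A trace:
  After 'push 1': [1]
  After 'push -8': [1, -8]
  After 'push 3': [1, -8, 3]
  After 'push -7': [1, -8, 3, -7]
  After 'mod': [1, -8, -4]
Program A final stack: [1, -8, -4]

Program B trace:
  After 'push 1': [1]
  After 'dup': [1, 1]
  After 'drop': [1]
  After 'push -8': [1, -8]
  After 'push 3': [1, -8, 3]
  After 'push -7': [1, -8, 3, -7]
  After 'mod': [1, -8, -4]
Program B final stack: [1, -8, -4]
Same: yes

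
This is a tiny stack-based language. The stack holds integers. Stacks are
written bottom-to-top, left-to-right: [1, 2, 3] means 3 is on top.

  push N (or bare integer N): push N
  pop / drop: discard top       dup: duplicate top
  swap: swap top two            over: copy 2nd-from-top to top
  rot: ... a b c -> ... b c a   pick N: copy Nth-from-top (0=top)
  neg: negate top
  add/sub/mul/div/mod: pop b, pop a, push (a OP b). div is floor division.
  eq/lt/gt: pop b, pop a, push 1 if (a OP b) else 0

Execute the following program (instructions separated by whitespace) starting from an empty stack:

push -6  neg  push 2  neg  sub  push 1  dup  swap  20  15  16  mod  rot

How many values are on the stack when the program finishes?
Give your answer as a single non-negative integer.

After 'push -6': stack = [-6] (depth 1)
After 'neg': stack = [6] (depth 1)
After 'push 2': stack = [6, 2] (depth 2)
After 'neg': stack = [6, -2] (depth 2)
After 'sub': stack = [8] (depth 1)
After 'push 1': stack = [8, 1] (depth 2)
After 'dup': stack = [8, 1, 1] (depth 3)
After 'swap': stack = [8, 1, 1] (depth 3)
After 'push 20': stack = [8, 1, 1, 20] (depth 4)
After 'push 15': stack = [8, 1, 1, 20, 15] (depth 5)
After 'push 16': stack = [8, 1, 1, 20, 15, 16] (depth 6)
After 'mod': stack = [8, 1, 1, 20, 15] (depth 5)
After 'rot': stack = [8, 1, 20, 15, 1] (depth 5)

Answer: 5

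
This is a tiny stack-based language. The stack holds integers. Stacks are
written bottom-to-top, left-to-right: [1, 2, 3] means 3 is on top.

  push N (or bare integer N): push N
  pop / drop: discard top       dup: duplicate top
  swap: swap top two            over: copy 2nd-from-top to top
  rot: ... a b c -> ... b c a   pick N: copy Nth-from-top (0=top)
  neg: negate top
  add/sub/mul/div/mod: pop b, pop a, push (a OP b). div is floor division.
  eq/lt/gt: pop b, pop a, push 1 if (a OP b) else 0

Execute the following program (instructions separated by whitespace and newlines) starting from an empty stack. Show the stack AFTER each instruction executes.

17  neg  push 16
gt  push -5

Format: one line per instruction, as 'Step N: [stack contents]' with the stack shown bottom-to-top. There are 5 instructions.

Step 1: [17]
Step 2: [-17]
Step 3: [-17, 16]
Step 4: [0]
Step 5: [0, -5]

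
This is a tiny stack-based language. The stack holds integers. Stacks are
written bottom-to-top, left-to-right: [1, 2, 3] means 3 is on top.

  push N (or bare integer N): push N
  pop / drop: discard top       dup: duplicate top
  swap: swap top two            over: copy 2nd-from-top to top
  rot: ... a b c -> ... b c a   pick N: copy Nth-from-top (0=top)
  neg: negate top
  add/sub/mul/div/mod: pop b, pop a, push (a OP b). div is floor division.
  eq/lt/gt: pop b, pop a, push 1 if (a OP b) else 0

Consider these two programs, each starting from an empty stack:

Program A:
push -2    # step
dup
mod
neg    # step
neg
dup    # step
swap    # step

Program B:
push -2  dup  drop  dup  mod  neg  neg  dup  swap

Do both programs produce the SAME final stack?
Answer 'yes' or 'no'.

Answer: yes

Derivation:
Program A trace:
  After 'push -2': [-2]
  After 'dup': [-2, -2]
  After 'mod': [0]
  After 'neg': [0]
  After 'neg': [0]
  After 'dup': [0, 0]
  After 'swap': [0, 0]
Program A final stack: [0, 0]

Program B trace:
  After 'push -2': [-2]
  After 'dup': [-2, -2]
  After 'drop': [-2]
  After 'dup': [-2, -2]
  After 'mod': [0]
  After 'neg': [0]
  After 'neg': [0]
  After 'dup': [0, 0]
  After 'swap': [0, 0]
Program B final stack: [0, 0]
Same: yes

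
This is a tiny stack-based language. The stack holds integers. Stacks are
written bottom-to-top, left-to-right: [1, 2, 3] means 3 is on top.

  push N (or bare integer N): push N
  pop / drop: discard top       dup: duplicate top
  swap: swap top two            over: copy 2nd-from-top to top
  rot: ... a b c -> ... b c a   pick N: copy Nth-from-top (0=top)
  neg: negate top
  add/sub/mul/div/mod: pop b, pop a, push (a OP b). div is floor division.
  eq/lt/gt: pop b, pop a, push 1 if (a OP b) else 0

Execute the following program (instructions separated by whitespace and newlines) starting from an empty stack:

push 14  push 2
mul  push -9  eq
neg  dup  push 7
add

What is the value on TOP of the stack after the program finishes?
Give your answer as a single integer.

After 'push 14': [14]
After 'push 2': [14, 2]
After 'mul': [28]
After 'push -9': [28, -9]
After 'eq': [0]
After 'neg': [0]
After 'dup': [0, 0]
After 'push 7': [0, 0, 7]
After 'add': [0, 7]

Answer: 7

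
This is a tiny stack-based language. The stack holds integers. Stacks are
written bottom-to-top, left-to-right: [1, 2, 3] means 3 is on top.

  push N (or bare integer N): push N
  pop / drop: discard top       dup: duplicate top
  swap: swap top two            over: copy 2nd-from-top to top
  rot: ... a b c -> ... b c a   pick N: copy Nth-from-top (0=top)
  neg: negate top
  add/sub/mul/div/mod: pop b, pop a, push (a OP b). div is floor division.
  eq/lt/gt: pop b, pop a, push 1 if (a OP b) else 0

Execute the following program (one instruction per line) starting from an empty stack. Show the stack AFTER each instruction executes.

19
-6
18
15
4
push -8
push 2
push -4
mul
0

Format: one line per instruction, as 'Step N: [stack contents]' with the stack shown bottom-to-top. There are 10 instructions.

Step 1: [19]
Step 2: [19, -6]
Step 3: [19, -6, 18]
Step 4: [19, -6, 18, 15]
Step 5: [19, -6, 18, 15, 4]
Step 6: [19, -6, 18, 15, 4, -8]
Step 7: [19, -6, 18, 15, 4, -8, 2]
Step 8: [19, -6, 18, 15, 4, -8, 2, -4]
Step 9: [19, -6, 18, 15, 4, -8, -8]
Step 10: [19, -6, 18, 15, 4, -8, -8, 0]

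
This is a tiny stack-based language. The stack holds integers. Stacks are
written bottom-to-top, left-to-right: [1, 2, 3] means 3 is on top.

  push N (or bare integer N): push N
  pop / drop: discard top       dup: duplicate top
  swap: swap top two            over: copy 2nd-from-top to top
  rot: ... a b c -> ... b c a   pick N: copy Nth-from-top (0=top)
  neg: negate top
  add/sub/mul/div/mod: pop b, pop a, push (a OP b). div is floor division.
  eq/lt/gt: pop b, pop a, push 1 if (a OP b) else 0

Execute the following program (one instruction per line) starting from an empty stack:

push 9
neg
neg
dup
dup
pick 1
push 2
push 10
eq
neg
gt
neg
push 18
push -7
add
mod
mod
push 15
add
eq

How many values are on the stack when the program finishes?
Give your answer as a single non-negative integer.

Answer: 2

Derivation:
After 'push 9': stack = [9] (depth 1)
After 'neg': stack = [-9] (depth 1)
After 'neg': stack = [9] (depth 1)
After 'dup': stack = [9, 9] (depth 2)
After 'dup': stack = [9, 9, 9] (depth 3)
After 'pick 1': stack = [9, 9, 9, 9] (depth 4)
After 'push 2': stack = [9, 9, 9, 9, 2] (depth 5)
After 'push 10': stack = [9, 9, 9, 9, 2, 10] (depth 6)
After 'eq': stack = [9, 9, 9, 9, 0] (depth 5)
After 'neg': stack = [9, 9, 9, 9, 0] (depth 5)
After 'gt': stack = [9, 9, 9, 1] (depth 4)
After 'neg': stack = [9, 9, 9, -1] (depth 4)
After 'push 18': stack = [9, 9, 9, -1, 18] (depth 5)
After 'push -7': stack = [9, 9, 9, -1, 18, -7] (depth 6)
After 'add': stack = [9, 9, 9, -1, 11] (depth 5)
After 'mod': stack = [9, 9, 9, 10] (depth 4)
After 'mod': stack = [9, 9, 9] (depth 3)
After 'push 15': stack = [9, 9, 9, 15] (depth 4)
After 'add': stack = [9, 9, 24] (depth 3)
After 'eq': stack = [9, 0] (depth 2)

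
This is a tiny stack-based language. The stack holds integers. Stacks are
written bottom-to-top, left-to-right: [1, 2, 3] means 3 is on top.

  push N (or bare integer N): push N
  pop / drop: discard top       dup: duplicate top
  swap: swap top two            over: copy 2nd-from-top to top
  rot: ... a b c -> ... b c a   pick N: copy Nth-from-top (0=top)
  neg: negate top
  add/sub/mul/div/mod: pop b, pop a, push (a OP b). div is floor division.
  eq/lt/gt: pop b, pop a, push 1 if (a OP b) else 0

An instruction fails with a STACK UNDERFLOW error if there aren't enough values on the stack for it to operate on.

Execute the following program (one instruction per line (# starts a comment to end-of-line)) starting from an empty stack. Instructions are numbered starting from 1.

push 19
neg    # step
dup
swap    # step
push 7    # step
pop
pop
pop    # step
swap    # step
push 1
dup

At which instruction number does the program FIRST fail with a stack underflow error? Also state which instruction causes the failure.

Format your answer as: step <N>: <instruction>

Answer: step 9: swap

Derivation:
Step 1 ('push 19'): stack = [19], depth = 1
Step 2 ('neg'): stack = [-19], depth = 1
Step 3 ('dup'): stack = [-19, -19], depth = 2
Step 4 ('swap'): stack = [-19, -19], depth = 2
Step 5 ('push 7'): stack = [-19, -19, 7], depth = 3
Step 6 ('pop'): stack = [-19, -19], depth = 2
Step 7 ('pop'): stack = [-19], depth = 1
Step 8 ('pop'): stack = [], depth = 0
Step 9 ('swap'): needs 2 value(s) but depth is 0 — STACK UNDERFLOW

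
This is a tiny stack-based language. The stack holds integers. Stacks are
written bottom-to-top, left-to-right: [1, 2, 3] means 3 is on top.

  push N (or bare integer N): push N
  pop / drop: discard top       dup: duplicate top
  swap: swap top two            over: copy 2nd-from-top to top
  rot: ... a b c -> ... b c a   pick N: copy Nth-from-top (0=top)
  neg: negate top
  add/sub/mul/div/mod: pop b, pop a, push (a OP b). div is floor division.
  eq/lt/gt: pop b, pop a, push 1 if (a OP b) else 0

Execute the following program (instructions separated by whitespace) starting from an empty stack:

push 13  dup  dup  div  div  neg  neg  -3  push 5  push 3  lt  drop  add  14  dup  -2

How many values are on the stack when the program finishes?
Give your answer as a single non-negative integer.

Answer: 4

Derivation:
After 'push 13': stack = [13] (depth 1)
After 'dup': stack = [13, 13] (depth 2)
After 'dup': stack = [13, 13, 13] (depth 3)
After 'div': stack = [13, 1] (depth 2)
After 'div': stack = [13] (depth 1)
After 'neg': stack = [-13] (depth 1)
After 'neg': stack = [13] (depth 1)
After 'push -3': stack = [13, -3] (depth 2)
After 'push 5': stack = [13, -3, 5] (depth 3)
After 'push 3': stack = [13, -3, 5, 3] (depth 4)
After 'lt': stack = [13, -3, 0] (depth 3)
After 'drop': stack = [13, -3] (depth 2)
After 'add': stack = [10] (depth 1)
After 'push 14': stack = [10, 14] (depth 2)
After 'dup': stack = [10, 14, 14] (depth 3)
After 'push -2': stack = [10, 14, 14, -2] (depth 4)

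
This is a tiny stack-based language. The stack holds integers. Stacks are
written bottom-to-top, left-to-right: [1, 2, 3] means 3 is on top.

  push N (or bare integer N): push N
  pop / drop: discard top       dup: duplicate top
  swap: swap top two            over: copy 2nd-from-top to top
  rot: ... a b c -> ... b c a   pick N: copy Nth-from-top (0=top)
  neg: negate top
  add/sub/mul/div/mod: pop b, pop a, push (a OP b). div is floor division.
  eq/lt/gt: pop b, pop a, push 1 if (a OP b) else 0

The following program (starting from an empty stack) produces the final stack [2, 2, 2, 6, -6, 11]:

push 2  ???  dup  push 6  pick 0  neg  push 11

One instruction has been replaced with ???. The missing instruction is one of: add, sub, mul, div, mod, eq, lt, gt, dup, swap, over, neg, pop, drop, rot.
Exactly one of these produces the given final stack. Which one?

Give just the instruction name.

Answer: dup

Derivation:
Stack before ???: [2]
Stack after ???:  [2, 2]
The instruction that transforms [2] -> [2, 2] is: dup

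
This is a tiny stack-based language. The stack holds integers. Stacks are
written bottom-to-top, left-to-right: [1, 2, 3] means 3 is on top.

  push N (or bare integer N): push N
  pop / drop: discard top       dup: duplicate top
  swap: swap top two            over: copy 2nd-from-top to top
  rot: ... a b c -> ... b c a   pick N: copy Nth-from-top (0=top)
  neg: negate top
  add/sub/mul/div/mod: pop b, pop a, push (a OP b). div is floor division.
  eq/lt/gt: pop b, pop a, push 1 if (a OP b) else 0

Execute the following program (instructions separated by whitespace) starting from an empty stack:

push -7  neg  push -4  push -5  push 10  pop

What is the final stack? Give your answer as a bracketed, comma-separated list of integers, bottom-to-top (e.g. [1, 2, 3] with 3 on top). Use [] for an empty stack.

Answer: [7, -4, -5]

Derivation:
After 'push -7': [-7]
After 'neg': [7]
After 'push -4': [7, -4]
After 'push -5': [7, -4, -5]
After 'push 10': [7, -4, -5, 10]
After 'pop': [7, -4, -5]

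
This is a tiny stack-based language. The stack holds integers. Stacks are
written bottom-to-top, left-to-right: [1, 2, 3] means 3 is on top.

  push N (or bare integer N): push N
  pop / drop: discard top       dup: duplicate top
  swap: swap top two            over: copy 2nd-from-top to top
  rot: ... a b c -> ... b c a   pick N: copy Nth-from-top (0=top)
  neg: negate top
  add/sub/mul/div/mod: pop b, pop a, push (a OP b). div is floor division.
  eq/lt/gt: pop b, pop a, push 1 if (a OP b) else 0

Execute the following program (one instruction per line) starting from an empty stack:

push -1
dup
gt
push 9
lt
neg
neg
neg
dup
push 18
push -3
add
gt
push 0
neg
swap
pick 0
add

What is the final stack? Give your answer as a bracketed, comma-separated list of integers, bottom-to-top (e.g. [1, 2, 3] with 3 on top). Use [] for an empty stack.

Answer: [-1, 0, 0]

Derivation:
After 'push -1': [-1]
After 'dup': [-1, -1]
After 'gt': [0]
After 'push 9': [0, 9]
After 'lt': [1]
After 'neg': [-1]
After 'neg': [1]
After 'neg': [-1]
After 'dup': [-1, -1]
After 'push 18': [-1, -1, 18]
After 'push -3': [-1, -1, 18, -3]
After 'add': [-1, -1, 15]
After 'gt': [-1, 0]
After 'push 0': [-1, 0, 0]
After 'neg': [-1, 0, 0]
After 'swap': [-1, 0, 0]
After 'pick 0': [-1, 0, 0, 0]
After 'add': [-1, 0, 0]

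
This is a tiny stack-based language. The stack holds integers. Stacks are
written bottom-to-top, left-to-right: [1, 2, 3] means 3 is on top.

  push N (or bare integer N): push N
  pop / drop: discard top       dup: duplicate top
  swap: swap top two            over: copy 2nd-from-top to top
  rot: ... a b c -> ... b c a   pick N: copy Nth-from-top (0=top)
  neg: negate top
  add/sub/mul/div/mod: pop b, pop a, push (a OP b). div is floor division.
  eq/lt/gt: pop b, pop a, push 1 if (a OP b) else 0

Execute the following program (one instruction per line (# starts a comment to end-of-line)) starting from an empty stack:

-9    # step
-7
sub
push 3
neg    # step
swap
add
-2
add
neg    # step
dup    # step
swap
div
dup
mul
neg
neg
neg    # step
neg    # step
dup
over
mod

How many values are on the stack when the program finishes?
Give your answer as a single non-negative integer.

Answer: 2

Derivation:
After 'push -9': stack = [-9] (depth 1)
After 'push -7': stack = [-9, -7] (depth 2)
After 'sub': stack = [-2] (depth 1)
After 'push 3': stack = [-2, 3] (depth 2)
After 'neg': stack = [-2, -3] (depth 2)
After 'swap': stack = [-3, -2] (depth 2)
After 'add': stack = [-5] (depth 1)
After 'push -2': stack = [-5, -2] (depth 2)
After 'add': stack = [-7] (depth 1)
After 'neg': stack = [7] (depth 1)
  ...
After 'div': stack = [1] (depth 1)
After 'dup': stack = [1, 1] (depth 2)
After 'mul': stack = [1] (depth 1)
After 'neg': stack = [-1] (depth 1)
After 'neg': stack = [1] (depth 1)
After 'neg': stack = [-1] (depth 1)
After 'neg': stack = [1] (depth 1)
After 'dup': stack = [1, 1] (depth 2)
After 'over': stack = [1, 1, 1] (depth 3)
After 'mod': stack = [1, 0] (depth 2)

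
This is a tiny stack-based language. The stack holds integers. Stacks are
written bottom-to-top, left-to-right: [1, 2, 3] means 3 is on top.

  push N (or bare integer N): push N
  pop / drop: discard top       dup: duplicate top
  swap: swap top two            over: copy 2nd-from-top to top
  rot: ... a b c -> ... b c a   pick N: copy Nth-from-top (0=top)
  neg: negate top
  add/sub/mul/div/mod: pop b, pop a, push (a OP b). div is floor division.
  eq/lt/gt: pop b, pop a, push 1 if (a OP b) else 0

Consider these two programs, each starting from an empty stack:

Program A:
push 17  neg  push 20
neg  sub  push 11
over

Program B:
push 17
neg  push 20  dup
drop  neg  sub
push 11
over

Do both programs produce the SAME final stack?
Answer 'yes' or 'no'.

Program A trace:
  After 'push 17': [17]
  After 'neg': [-17]
  After 'push 20': [-17, 20]
  After 'neg': [-17, -20]
  After 'sub': [3]
  After 'push 11': [3, 11]
  After 'over': [3, 11, 3]
Program A final stack: [3, 11, 3]

Program B trace:
  After 'push 17': [17]
  After 'neg': [-17]
  After 'push 20': [-17, 20]
  After 'dup': [-17, 20, 20]
  After 'drop': [-17, 20]
  After 'neg': [-17, -20]
  After 'sub': [3]
  After 'push 11': [3, 11]
  After 'over': [3, 11, 3]
Program B final stack: [3, 11, 3]
Same: yes

Answer: yes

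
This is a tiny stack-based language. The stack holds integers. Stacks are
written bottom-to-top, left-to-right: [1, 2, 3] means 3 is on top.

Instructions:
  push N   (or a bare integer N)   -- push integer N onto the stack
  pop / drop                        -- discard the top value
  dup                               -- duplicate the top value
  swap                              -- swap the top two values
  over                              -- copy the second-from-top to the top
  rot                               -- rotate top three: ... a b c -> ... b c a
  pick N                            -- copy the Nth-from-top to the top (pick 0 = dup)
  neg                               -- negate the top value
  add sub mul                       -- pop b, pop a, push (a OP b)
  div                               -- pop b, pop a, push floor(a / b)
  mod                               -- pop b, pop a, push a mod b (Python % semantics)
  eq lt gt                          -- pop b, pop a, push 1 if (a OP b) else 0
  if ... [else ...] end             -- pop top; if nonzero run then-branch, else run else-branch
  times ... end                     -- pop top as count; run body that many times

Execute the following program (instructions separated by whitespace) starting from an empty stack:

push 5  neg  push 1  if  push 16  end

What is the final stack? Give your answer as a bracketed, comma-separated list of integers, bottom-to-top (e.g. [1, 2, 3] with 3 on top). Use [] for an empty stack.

Answer: [-5, 16]

Derivation:
After 'push 5': [5]
After 'neg': [-5]
After 'push 1': [-5, 1]
After 'if': [-5]
After 'push 16': [-5, 16]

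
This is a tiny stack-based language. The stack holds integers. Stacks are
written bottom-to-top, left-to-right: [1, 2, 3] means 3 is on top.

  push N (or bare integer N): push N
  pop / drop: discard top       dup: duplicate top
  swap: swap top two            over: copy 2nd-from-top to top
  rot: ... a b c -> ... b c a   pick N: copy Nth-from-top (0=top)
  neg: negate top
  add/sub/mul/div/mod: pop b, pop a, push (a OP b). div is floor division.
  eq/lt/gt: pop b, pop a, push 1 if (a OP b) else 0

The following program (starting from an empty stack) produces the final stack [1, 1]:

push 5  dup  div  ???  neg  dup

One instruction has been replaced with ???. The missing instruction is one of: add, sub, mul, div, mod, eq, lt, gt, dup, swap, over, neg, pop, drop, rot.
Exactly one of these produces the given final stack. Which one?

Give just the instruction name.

Stack before ???: [1]
Stack after ???:  [-1]
The instruction that transforms [1] -> [-1] is: neg

Answer: neg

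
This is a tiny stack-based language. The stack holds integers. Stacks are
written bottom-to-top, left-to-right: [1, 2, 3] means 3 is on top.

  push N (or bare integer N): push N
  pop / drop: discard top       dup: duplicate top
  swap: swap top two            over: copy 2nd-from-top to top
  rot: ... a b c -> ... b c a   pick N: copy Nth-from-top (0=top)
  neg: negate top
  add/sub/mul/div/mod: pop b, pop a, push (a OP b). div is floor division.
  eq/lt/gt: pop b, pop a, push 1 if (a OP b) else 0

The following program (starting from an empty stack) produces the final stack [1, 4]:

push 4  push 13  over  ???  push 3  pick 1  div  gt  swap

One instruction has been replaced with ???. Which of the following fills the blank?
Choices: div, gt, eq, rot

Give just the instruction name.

Answer: div

Derivation:
Stack before ???: [4, 13, 4]
Stack after ???:  [4, 3]
Checking each choice:
  div: MATCH
  gt: produces [0, 4]
  eq: division by zero
  rot: produces [13, 1, 4]


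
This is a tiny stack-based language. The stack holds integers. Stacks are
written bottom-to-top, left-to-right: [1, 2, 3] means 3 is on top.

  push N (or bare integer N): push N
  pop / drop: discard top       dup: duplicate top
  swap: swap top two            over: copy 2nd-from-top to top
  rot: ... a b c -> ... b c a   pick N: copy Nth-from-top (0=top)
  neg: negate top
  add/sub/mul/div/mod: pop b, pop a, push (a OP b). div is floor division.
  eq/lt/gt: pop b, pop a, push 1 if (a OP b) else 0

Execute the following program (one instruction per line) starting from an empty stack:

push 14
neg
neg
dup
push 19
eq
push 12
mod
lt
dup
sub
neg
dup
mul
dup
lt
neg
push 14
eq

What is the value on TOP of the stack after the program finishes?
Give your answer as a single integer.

Answer: 0

Derivation:
After 'push 14': [14]
After 'neg': [-14]
After 'neg': [14]
After 'dup': [14, 14]
After 'push 19': [14, 14, 19]
After 'eq': [14, 0]
After 'push 12': [14, 0, 12]
After 'mod': [14, 0]
After 'lt': [0]
After 'dup': [0, 0]
After 'sub': [0]
After 'neg': [0]
After 'dup': [0, 0]
After 'mul': [0]
After 'dup': [0, 0]
After 'lt': [0]
After 'neg': [0]
After 'push 14': [0, 14]
After 'eq': [0]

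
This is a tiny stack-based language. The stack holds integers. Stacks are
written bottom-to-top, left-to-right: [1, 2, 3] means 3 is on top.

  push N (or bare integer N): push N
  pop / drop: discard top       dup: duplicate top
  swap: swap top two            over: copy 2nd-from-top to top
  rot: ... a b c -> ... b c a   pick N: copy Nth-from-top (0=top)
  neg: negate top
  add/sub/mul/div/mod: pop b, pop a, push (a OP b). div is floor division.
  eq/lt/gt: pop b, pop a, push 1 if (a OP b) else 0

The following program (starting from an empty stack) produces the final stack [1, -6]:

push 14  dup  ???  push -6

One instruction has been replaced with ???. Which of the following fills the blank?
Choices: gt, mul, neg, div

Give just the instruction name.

Stack before ???: [14, 14]
Stack after ???:  [1]
Checking each choice:
  gt: produces [0, -6]
  mul: produces [196, -6]
  neg: produces [14, -14, -6]
  div: MATCH


Answer: div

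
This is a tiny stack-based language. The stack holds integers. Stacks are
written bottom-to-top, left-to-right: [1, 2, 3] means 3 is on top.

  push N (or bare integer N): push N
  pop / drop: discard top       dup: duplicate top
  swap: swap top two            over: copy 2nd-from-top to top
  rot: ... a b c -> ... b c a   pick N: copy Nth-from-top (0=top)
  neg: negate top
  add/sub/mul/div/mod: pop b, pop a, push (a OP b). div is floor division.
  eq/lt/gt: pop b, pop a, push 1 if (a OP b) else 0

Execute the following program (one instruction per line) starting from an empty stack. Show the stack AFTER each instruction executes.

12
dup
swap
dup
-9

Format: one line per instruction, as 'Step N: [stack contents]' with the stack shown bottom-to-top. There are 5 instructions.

Step 1: [12]
Step 2: [12, 12]
Step 3: [12, 12]
Step 4: [12, 12, 12]
Step 5: [12, 12, 12, -9]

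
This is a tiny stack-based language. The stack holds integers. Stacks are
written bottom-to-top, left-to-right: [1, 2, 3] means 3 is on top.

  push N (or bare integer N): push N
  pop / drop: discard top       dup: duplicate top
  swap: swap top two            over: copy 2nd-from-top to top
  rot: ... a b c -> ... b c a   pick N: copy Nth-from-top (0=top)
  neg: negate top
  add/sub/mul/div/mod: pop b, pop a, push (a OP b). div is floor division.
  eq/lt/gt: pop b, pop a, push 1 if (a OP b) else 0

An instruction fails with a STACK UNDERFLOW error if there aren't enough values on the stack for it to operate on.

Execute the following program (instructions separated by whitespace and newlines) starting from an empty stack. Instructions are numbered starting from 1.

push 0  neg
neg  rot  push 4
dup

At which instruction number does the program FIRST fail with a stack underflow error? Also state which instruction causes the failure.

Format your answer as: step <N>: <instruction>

Answer: step 4: rot

Derivation:
Step 1 ('push 0'): stack = [0], depth = 1
Step 2 ('neg'): stack = [0], depth = 1
Step 3 ('neg'): stack = [0], depth = 1
Step 4 ('rot'): needs 3 value(s) but depth is 1 — STACK UNDERFLOW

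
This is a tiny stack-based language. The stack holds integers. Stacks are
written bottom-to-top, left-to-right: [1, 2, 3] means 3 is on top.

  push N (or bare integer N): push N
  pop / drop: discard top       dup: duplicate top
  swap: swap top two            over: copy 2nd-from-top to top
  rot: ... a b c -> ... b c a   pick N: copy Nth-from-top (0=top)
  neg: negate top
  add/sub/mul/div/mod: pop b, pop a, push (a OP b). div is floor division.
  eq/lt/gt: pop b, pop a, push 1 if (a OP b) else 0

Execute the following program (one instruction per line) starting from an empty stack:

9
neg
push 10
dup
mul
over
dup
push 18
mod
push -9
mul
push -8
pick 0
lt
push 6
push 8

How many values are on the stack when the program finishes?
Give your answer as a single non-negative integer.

Answer: 7

Derivation:
After 'push 9': stack = [9] (depth 1)
After 'neg': stack = [-9] (depth 1)
After 'push 10': stack = [-9, 10] (depth 2)
After 'dup': stack = [-9, 10, 10] (depth 3)
After 'mul': stack = [-9, 100] (depth 2)
After 'over': stack = [-9, 100, -9] (depth 3)
After 'dup': stack = [-9, 100, -9, -9] (depth 4)
After 'push 18': stack = [-9, 100, -9, -9, 18] (depth 5)
After 'mod': stack = [-9, 100, -9, 9] (depth 4)
After 'push -9': stack = [-9, 100, -9, 9, -9] (depth 5)
After 'mul': stack = [-9, 100, -9, -81] (depth 4)
After 'push -8': stack = [-9, 100, -9, -81, -8] (depth 5)
After 'pick 0': stack = [-9, 100, -9, -81, -8, -8] (depth 6)
After 'lt': stack = [-9, 100, -9, -81, 0] (depth 5)
After 'push 6': stack = [-9, 100, -9, -81, 0, 6] (depth 6)
After 'push 8': stack = [-9, 100, -9, -81, 0, 6, 8] (depth 7)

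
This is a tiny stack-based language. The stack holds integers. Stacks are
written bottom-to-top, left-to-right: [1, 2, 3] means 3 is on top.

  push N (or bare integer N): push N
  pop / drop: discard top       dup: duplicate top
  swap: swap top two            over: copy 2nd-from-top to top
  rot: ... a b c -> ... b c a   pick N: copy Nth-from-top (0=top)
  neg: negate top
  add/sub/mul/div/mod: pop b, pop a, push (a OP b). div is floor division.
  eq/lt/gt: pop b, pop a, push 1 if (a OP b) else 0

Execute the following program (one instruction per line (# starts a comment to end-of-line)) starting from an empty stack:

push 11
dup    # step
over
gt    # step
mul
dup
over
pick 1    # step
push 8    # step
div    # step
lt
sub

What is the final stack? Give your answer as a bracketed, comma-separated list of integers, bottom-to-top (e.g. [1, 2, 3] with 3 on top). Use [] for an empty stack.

Answer: [0, 0]

Derivation:
After 'push 11': [11]
After 'dup': [11, 11]
After 'over': [11, 11, 11]
After 'gt': [11, 0]
After 'mul': [0]
After 'dup': [0, 0]
After 'over': [0, 0, 0]
After 'pick 1': [0, 0, 0, 0]
After 'push 8': [0, 0, 0, 0, 8]
After 'div': [0, 0, 0, 0]
After 'lt': [0, 0, 0]
After 'sub': [0, 0]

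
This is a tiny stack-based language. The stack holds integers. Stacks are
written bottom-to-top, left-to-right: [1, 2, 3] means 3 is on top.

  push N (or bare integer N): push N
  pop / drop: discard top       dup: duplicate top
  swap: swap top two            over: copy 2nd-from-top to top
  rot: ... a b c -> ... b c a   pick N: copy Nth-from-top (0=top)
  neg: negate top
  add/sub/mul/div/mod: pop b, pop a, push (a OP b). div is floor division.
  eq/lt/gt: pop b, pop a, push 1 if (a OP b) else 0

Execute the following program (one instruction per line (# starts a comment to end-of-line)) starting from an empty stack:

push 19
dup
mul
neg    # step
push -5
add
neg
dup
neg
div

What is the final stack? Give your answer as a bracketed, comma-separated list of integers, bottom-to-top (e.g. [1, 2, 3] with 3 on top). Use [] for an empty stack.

After 'push 19': [19]
After 'dup': [19, 19]
After 'mul': [361]
After 'neg': [-361]
After 'push -5': [-361, -5]
After 'add': [-366]
After 'neg': [366]
After 'dup': [366, 366]
After 'neg': [366, -366]
After 'div': [-1]

Answer: [-1]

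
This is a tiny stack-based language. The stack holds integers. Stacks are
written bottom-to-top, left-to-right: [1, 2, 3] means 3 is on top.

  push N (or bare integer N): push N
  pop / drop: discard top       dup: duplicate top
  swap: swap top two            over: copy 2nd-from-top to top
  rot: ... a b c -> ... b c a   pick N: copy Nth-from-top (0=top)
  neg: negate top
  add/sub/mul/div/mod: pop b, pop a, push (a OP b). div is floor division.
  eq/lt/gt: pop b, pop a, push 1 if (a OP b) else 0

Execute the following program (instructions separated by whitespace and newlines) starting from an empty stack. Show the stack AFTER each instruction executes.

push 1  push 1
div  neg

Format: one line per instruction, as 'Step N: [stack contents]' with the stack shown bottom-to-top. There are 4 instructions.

Step 1: [1]
Step 2: [1, 1]
Step 3: [1]
Step 4: [-1]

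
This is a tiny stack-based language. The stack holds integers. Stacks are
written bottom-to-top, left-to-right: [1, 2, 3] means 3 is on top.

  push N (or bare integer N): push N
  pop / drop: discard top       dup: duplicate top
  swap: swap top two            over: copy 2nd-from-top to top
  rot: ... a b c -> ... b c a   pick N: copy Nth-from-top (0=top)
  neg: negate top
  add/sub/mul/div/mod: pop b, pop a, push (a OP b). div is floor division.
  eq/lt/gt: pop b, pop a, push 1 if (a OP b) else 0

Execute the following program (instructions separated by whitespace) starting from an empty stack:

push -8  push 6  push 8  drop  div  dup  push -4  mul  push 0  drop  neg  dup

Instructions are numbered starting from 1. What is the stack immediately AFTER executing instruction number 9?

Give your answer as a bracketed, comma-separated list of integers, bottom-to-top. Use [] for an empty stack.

Answer: [-2, 8, 0]

Derivation:
Step 1 ('push -8'): [-8]
Step 2 ('push 6'): [-8, 6]
Step 3 ('push 8'): [-8, 6, 8]
Step 4 ('drop'): [-8, 6]
Step 5 ('div'): [-2]
Step 6 ('dup'): [-2, -2]
Step 7 ('push -4'): [-2, -2, -4]
Step 8 ('mul'): [-2, 8]
Step 9 ('push 0'): [-2, 8, 0]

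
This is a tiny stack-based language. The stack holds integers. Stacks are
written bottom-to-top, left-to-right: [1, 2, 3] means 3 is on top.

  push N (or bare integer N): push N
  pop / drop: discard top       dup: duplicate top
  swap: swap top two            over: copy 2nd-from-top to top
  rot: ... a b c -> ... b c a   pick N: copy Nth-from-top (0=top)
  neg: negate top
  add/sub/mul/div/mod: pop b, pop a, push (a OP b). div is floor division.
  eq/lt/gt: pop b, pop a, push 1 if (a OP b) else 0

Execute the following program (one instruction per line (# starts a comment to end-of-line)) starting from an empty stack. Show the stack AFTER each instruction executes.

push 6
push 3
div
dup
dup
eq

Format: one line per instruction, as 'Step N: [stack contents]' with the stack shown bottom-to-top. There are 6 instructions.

Step 1: [6]
Step 2: [6, 3]
Step 3: [2]
Step 4: [2, 2]
Step 5: [2, 2, 2]
Step 6: [2, 1]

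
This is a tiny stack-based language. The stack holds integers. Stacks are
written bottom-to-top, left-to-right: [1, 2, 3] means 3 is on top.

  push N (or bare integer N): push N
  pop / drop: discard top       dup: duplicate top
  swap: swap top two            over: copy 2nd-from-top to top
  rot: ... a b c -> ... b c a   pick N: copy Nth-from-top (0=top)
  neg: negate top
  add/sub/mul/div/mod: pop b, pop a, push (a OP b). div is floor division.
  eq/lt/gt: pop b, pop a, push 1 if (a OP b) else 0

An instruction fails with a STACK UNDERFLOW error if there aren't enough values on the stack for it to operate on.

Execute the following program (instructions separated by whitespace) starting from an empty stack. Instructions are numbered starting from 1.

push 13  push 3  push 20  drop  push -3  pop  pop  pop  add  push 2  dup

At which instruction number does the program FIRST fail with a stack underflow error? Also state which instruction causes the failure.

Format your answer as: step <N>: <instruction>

Answer: step 9: add

Derivation:
Step 1 ('push 13'): stack = [13], depth = 1
Step 2 ('push 3'): stack = [13, 3], depth = 2
Step 3 ('push 20'): stack = [13, 3, 20], depth = 3
Step 4 ('drop'): stack = [13, 3], depth = 2
Step 5 ('push -3'): stack = [13, 3, -3], depth = 3
Step 6 ('pop'): stack = [13, 3], depth = 2
Step 7 ('pop'): stack = [13], depth = 1
Step 8 ('pop'): stack = [], depth = 0
Step 9 ('add'): needs 2 value(s) but depth is 0 — STACK UNDERFLOW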